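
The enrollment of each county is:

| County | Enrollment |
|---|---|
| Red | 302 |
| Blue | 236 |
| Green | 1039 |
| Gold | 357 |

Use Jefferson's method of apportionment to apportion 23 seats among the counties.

Red 3, Blue 3, Green 13, Gold 4

Standard divisor 1934/23 ≈ 84.087; standard quotas: Red 3.592, Blue 2.807, Green 12.356, Gold 4.246.
Rounding down gives 3, 2, 12, 4 = 21 seats, so the divisor must be adjusted.
With modified divisor 77: modified quotas Red 3.922, Blue 3.065, Green 13.494, Gold 4.636.
Rounding down: Red 3, Blue 3, Green 13, Gold 4 (total 23).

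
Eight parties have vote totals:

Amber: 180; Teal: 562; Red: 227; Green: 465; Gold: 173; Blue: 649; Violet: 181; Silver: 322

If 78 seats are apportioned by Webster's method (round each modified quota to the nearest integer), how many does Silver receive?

Standard divisor 2759/78 ≈ 35.372; standard quotas: Amber 5.089, Teal 15.888, Red 6.418, Green 13.146, Gold 4.891, Blue 18.348, Violet 5.117, Silver 9.103.
Rounding to the nearest integer gives 5, 16, 6, 13, 5, 18, 5, 9 = 77 seats, so the divisor must be adjusted.
With modified divisor 35.03: modified quotas Amber 5.138, Teal 16.043, Red 6.480, Green 13.274, Gold 4.939, Blue 18.527, Violet 5.167, Silver 9.192.
Rounding to the nearest integer: Amber 5, Teal 16, Red 6, Green 13, Gold 5, Blue 19, Violet 5, Silver 9 (total 78).
Silver receives 9.

9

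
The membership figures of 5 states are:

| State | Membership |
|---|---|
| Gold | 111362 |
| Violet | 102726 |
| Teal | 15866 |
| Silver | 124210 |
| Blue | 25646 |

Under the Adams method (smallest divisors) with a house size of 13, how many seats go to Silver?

4

Standard divisor 379810/13 ≈ 29216.154; standard quotas: Gold 3.812, Violet 3.516, Teal 0.543, Silver 4.251, Blue 0.878.
Rounding up gives 4, 4, 1, 5, 1 = 15 seats, so the divisor must be adjusted.
With modified divisor 35700: modified quotas Gold 3.119, Violet 2.877, Teal 0.444, Silver 3.479, Blue 0.718.
Rounding up: Gold 4, Violet 3, Teal 1, Silver 4, Blue 1 (total 13).
Silver receives 4.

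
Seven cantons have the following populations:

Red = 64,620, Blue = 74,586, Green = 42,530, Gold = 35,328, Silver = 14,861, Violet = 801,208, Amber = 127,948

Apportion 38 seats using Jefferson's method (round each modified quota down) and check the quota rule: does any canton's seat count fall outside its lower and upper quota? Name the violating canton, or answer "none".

Violet

Standard quotas: Red 2.115, Blue 2.441, Green 1.392, Gold 1.156, Silver 0.486, Violet 26.222, Amber 4.187.
Jefferson allocation: Red 2, Blue 2, Green 1, Gold 1, Silver 0, Violet 28, Amber 4.
Violet has quota 26.222 (lower 26, upper 27) but receives 28 — outside the quota interval.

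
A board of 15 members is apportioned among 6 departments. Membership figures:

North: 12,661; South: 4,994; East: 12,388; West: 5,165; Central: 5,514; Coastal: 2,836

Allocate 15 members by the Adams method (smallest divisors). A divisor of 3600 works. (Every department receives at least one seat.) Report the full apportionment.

With modified divisor 3600: modified quotas North 3.517, South 1.387, East 3.441, West 1.435, Central 1.532, Coastal 0.788.
Rounding up: North 4, South 2, East 4, West 2, Central 2, Coastal 1 (total 15).

North: 4, South: 2, East: 4, West: 2, Central: 2, Coastal: 1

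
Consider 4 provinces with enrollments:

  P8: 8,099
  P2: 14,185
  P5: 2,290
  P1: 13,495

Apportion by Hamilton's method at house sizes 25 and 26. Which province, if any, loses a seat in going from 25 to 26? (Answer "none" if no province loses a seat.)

At 25 seats: P8 5, P2 9, P5 2, P1 9.
At 26 seats: P8 5, P2 10, P5 2, P1 9.
No province's allocation decreased.

none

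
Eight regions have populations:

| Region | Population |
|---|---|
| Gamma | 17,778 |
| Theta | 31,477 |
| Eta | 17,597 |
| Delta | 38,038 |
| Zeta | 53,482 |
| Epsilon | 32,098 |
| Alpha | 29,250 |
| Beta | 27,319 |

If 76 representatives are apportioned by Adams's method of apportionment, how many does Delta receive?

Standard divisor 247039/76 ≈ 3250.513; standard quotas: Gamma 5.469, Theta 9.684, Eta 5.414, Delta 11.702, Zeta 16.453, Epsilon 9.875, Alpha 8.999, Beta 8.405.
Rounding up gives 6, 10, 6, 12, 17, 10, 9, 9 = 79 seats, so the divisor must be adjusted.
With modified divisor 3480: modified quotas Gamma 5.109, Theta 9.045, Eta 5.057, Delta 10.930, Zeta 15.368, Epsilon 9.224, Alpha 8.405, Beta 7.850.
Rounding up: Gamma 6, Theta 10, Eta 6, Delta 11, Zeta 16, Epsilon 10, Alpha 9, Beta 8 (total 76).
Delta receives 11.

11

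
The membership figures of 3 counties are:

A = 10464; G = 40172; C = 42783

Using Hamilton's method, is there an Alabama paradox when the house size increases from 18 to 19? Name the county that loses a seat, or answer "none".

At 18 seats: A 2, G 8, C 8.
At 19 seats: A 2, G 8, C 9.
No county's allocation decreased.

none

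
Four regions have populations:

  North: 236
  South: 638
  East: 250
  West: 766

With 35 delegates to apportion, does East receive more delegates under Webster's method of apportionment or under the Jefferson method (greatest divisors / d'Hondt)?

Webster

Webster: North 4, South 12, East 5, West 14.
Jefferson: North 4, South 12, East 4, West 15.
East gets 5 under Webster and 4 under Jefferson.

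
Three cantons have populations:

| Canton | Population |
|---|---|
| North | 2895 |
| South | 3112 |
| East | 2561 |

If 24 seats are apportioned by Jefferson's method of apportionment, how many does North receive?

Standard divisor 8568/24 ≈ 357; standard quotas: North 8.109, South 8.717, East 7.174.
Rounding down gives 8, 8, 7 = 23 seats, so the divisor must be adjusted.
With modified divisor 330: modified quotas North 8.773, South 9.430, East 7.761.
Rounding down: North 8, South 9, East 7 (total 24).
North receives 8.

8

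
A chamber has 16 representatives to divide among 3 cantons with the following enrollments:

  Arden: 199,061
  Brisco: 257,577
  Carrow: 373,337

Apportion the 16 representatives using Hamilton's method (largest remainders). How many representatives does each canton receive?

The standard divisor is 829975/16 ≈ 51873.438.
Standard quotas: Arden 3.8374, Brisco 4.9655, Carrow 7.1971.
Lower quotas: Arden 3, Brisco 4, Carrow 7 (sum 14, leaving 2 seats).
Remainders in descending order: Brisco 0.9655, Arden 0.8374, Carrow 0.1971.
Largest remainders: Brisco, Arden receive the extra seats.

Arden=4, Brisco=5, Carrow=7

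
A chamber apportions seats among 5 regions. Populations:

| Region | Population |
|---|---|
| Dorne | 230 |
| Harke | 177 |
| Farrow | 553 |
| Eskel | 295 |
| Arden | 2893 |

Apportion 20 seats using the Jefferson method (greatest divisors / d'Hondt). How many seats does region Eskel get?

1

Standard divisor 4148/20 ≈ 207.4; standard quotas: Dorne 1.109, Harke 0.853, Farrow 2.666, Eskel 1.422, Arden 13.949.
Rounding down gives 1, 0, 2, 1, 13 = 17 seats, so the divisor must be adjusted.
With modified divisor 183: modified quotas Dorne 1.257, Harke 0.967, Farrow 3.022, Eskel 1.612, Arden 15.809.
Rounding down: Dorne 1, Harke 0, Farrow 3, Eskel 1, Arden 15 (total 20).
Eskel receives 1.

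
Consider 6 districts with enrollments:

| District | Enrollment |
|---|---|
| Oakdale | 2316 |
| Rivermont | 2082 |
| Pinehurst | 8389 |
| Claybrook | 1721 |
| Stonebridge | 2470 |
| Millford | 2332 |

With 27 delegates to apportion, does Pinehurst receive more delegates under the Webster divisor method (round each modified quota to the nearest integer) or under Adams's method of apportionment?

Webster

Webster: Oakdale 3, Rivermont 3, Pinehurst 12, Claybrook 2, Stonebridge 4, Millford 3.
Adams: Oakdale 3, Rivermont 3, Pinehurst 11, Claybrook 3, Stonebridge 4, Millford 3.
Pinehurst gets 12 under Webster and 11 under Adams.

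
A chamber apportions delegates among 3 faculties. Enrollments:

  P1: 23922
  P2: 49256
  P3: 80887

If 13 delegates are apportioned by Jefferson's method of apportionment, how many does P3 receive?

Standard divisor 154065/13 ≈ 11851.154; standard quotas: P1 2.019, P2 4.156, P3 6.825.
Rounding down gives 2, 4, 6 = 12 seats, so the divisor must be adjusted.
With modified divisor 10800: modified quotas P1 2.215, P2 4.561, P3 7.490.
Rounding down: P1 2, P2 4, P3 7 (total 13).
P3 receives 7.

7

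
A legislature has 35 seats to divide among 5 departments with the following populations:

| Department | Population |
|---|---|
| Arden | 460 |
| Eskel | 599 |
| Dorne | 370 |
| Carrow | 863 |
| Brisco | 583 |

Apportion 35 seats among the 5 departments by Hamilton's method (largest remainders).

The standard divisor is 2875/35 ≈ 82.143.
Standard quotas: Arden 5.600, Eskel 7.292, Dorne 4.504, Carrow 10.506, Brisco 7.097.
Lower quotas: Arden 5, Eskel 7, Dorne 4, Carrow 10, Brisco 7 (sum 33, leaving 2 seats).
Remainders in descending order: Arden 0.600, Carrow 0.506, Dorne 0.504, Eskel 0.292, Brisco 0.097.
The surplus seats go to Arden, Carrow.

Arden: 6; Eskel: 7; Dorne: 4; Carrow: 11; Brisco: 7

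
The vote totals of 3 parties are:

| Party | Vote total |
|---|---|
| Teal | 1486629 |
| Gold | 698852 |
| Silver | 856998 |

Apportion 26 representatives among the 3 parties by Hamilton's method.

Teal=13, Gold=6, Silver=7

Standard divisor: 3042479 ÷ 26 ≈ 117018.423.
Standard quotas: Teal 12.7042, Gold 5.9722, Silver 7.3236.
Lower quotas: Teal 12, Gold 5, Silver 7 (sum 24, leaving 2 seats).
Remainders in descending order: Gold 0.9722, Teal 0.7042, Silver 0.3236.
Largest remainders: Gold, Teal receive the extra seats.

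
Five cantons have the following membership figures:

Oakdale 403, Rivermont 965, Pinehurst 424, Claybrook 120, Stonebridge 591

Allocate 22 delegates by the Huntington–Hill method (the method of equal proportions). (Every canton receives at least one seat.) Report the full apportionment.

With divisor 115: modified quotas Oakdale 3.504, Rivermont 8.391, Pinehurst 3.687, Claybrook 1.043, Stonebridge 5.139.
Geometric-mean thresholds: Oakdale √(3·4)=3.464, Rivermont √(8·9)=8.485, Pinehurst √(3·4)=3.464, Claybrook √(1·2)=1.414, Stonebridge √(5·6)=5.477.
Each quota rounded against its threshold gives Oakdale 4, Rivermont 8, Pinehurst 4, Claybrook 1, Stonebridge 5 (total 22).

Oakdale 4; Rivermont 8; Pinehurst 4; Claybrook 1; Stonebridge 5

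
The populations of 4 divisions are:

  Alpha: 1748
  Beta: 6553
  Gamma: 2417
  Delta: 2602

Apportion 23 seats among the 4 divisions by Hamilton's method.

Standard divisor: 13320 ÷ 23 ≈ 579.13.
Standard quotas: Alpha 3.0183, Beta 11.3152, Gamma 4.1735, Delta 4.4929.
Lower quotas: Alpha 3, Beta 11, Gamma 4, Delta 4 (sum 22, leaving 1 seat).
Remainders in descending order: Delta 0.4929, Beta 0.3152, Gamma 0.1735, Alpha 0.0183.
The surplus seat goes to Delta.

Alpha 3, Beta 11, Gamma 4, Delta 5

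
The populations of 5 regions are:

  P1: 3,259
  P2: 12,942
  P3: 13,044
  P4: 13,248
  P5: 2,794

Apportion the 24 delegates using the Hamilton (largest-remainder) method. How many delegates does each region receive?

The standard divisor is 45287/24 ≈ 1886.958.
Standard quotas: P1 1.7271, P2 6.8587, P3 6.9127, P4 7.0208, P5 1.4807.
Lower quotas: P1 1, P2 6, P3 6, P4 7, P5 1 (sum 21, leaving 3 seats).
Remainders in descending order: P3 0.9127, P2 0.8587, P1 0.7271, P5 0.4807, P4 0.0208.
Largest remainders: P3, P2, P1 receive the extra seats.

P1 2, P2 7, P3 7, P4 7, P5 1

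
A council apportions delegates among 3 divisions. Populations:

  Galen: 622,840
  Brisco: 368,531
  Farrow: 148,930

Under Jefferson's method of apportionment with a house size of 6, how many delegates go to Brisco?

2

Standard divisor 1140301/6 ≈ 190050.167; standard quotas: Galen 3.277, Brisco 1.939, Farrow 0.784.
Rounding down gives 3, 1, 0 = 4 seats, so the divisor must be adjusted.
With modified divisor 152300: modified quotas Galen 4.090, Brisco 2.420, Farrow 0.978.
Rounding down: Galen 4, Brisco 2, Farrow 0 (total 6).
Brisco receives 2.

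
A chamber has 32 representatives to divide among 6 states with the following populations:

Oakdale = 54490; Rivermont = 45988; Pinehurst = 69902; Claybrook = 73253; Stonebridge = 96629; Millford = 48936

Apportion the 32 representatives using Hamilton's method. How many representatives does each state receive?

Oakdale: 4, Rivermont: 4, Pinehurst: 6, Claybrook: 6, Stonebridge: 8, Millford: 4

Standard divisor: 389198 ÷ 32 ≈ 12162.438.
Standard quotas: Oakdale 4.4802, Rivermont 3.7811, Pinehurst 5.7474, Claybrook 6.0229, Stonebridge 7.9449, Millford 4.0235.
Lower quotas: Oakdale 4, Rivermont 3, Pinehurst 5, Claybrook 6, Stonebridge 7, Millford 4 (sum 29, leaving 3 seats).
Remainders in descending order: Stonebridge 0.9449, Rivermont 0.7811, Pinehurst 0.7474, Oakdale 0.4802, Millford 0.0235, Claybrook 0.0229.
Largest remainders: Stonebridge, Rivermont, Pinehurst receive the extra seats.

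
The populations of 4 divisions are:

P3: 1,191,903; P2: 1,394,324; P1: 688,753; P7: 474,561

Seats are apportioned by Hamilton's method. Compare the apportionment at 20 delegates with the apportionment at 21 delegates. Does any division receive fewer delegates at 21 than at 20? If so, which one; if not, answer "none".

P7

At 20 seats: P3 6, P2 7, P1 4, P7 3.
At 21 seats: P3 7, P2 8, P1 4, P7 2.
P7 drops from 3 to 2.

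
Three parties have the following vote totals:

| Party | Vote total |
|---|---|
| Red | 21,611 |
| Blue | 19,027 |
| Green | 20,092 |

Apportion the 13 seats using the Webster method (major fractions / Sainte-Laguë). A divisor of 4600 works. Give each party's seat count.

Red 5, Blue 4, Green 4

With modified divisor 4600: modified quotas Red 4.698, Blue 4.136, Green 4.368.
Rounding to the nearest integer: Red 5, Blue 4, Green 4 (total 13).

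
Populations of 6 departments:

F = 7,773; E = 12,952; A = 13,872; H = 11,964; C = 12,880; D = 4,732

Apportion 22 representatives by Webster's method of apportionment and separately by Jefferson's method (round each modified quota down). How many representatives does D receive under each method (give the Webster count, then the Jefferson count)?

Webster: F 3, E 4, A 5, H 4, C 4, D 2.
Jefferson: F 3, E 5, A 5, H 4, C 4, D 1.
D gets 2 under Webster and 1 under Jefferson.

2 and 1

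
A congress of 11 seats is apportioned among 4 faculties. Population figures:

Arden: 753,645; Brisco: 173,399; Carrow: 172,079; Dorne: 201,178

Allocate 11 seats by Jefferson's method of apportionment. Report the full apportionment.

Standard divisor 1300301/11 ≈ 118209.182; standard quotas: Arden 6.376, Brisco 1.467, Carrow 1.456, Dorne 1.702.
Rounding down gives 6, 1, 1, 1 = 9 seats, so the divisor must be adjusted.
With modified divisor 97400: modified quotas Arden 7.738, Brisco 1.780, Carrow 1.767, Dorne 2.065.
Rounding down: Arden 7, Brisco 1, Carrow 1, Dorne 2 (total 11).

Arden: 7; Brisco: 1; Carrow: 1; Dorne: 2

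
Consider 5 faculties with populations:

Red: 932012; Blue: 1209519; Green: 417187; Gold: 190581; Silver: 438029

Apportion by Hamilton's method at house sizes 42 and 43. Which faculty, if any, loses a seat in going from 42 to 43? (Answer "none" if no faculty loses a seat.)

At 42 seats: Red 12, Blue 16, Green 5, Gold 3, Silver 6.
At 43 seats: Red 13, Blue 16, Green 6, Gold 2, Silver 6.
Gold drops from 3 to 2.

Gold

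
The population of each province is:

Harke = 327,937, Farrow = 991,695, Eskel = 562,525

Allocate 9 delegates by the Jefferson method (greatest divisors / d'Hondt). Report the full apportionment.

Harke 1, Farrow 5, Eskel 3

Standard divisor 1882157/9 ≈ 209128.556; standard quotas: Harke 1.568, Farrow 4.742, Eskel 2.690.
Rounding down gives 1, 4, 2 = 7 seats, so the divisor must be adjusted.
With modified divisor 176400: modified quotas Harke 1.859, Farrow 5.622, Eskel 3.189.
Rounding down: Harke 1, Farrow 5, Eskel 3 (total 9).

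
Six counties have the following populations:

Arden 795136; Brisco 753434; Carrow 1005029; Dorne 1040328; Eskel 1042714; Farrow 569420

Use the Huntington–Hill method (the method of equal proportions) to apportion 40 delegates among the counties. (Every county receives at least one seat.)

With divisor 130814: modified quotas Arden 6.078, Brisco 5.760, Carrow 7.683, Dorne 7.953, Eskel 7.971, Farrow 4.353.
Geometric-mean thresholds: Arden √(6·7)=6.481, Brisco √(5·6)=5.477, Carrow √(7·8)=7.483, Dorne √(7·8)=7.483, Eskel √(7·8)=7.483, Farrow √(4·5)=4.472.
Each quota rounded against its threshold gives Arden 6, Brisco 6, Carrow 8, Dorne 8, Eskel 8, Farrow 4 (total 40).

Arden=6; Brisco=6; Carrow=8; Dorne=8; Eskel=8; Farrow=4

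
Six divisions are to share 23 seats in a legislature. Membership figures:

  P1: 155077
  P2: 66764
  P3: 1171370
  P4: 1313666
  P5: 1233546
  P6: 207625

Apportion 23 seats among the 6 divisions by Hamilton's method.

P1 1, P2 0, P3 7, P4 7, P5 7, P6 1

Standard divisor: 4148048 ÷ 23 ≈ 180349.913.
Standard quotas: P1 0.8599, P2 0.3702, P3 6.4950, P4 7.2840, P5 6.8397, P6 1.1512.
Lower quotas: P1 0, P2 0, P3 6, P4 7, P5 6, P6 1 (sum 20, leaving 3 seats).
Remainders in descending order: P1 0.8599, P5 0.8397, P3 0.4950, P2 0.3702, P4 0.2840, P6 0.1512.
Largest remainders: P1, P5, P3 receive the extra seats.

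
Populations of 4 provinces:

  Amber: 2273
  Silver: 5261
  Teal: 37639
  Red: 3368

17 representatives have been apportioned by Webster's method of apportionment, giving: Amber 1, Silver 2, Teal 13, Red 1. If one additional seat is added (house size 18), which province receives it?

Priority for the next seat is population ÷ (current seats + 0.5).
Priorities: Amber 1515.333, Silver 2104.400, Teal 2788.074, Red 2245.333.
Highest priority: Teal.

Teal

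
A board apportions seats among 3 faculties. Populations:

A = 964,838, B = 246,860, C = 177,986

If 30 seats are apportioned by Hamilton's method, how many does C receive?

The standard divisor is 1389684/30 ≈ 46322.8.
Standard quotas: A 20.8286, B 5.3291, C 3.8423.
Lower quotas: A 20, B 5, C 3 (sum 28, leaving 2 seats).
Remainders in descending order: C 0.8423, A 0.8286, B 0.3291.
The surplus seats go to C, A.
C receives 4.

4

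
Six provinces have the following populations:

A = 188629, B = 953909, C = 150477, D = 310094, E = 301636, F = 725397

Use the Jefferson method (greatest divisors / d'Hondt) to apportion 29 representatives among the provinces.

A 2, B 11, C 1, D 3, E 3, F 9

Standard divisor 2630142/29 ≈ 90694.552; standard quotas: A 2.080, B 10.518, C 1.659, D 3.419, E 3.326, F 7.998.
Rounding down gives 2, 10, 1, 3, 3, 7 = 26 seats, so the divisor must be adjusted.
With modified divisor 80000: modified quotas A 2.358, B 11.924, C 1.881, D 3.876, E 3.770, F 9.067.
Rounding down: A 2, B 11, C 1, D 3, E 3, F 9 (total 29).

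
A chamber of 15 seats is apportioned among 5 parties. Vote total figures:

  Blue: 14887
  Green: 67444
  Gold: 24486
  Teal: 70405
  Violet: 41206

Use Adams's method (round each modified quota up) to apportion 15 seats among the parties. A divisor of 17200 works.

With modified divisor 17200: modified quotas Blue 0.866, Green 3.921, Gold 1.424, Teal 4.093, Violet 2.396.
Rounding up: Blue 1, Green 4, Gold 2, Teal 5, Violet 3 (total 15).

Blue 1; Green 4; Gold 2; Teal 5; Violet 3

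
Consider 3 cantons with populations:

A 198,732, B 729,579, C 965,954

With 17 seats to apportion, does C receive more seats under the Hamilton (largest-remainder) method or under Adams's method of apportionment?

Hamilton

Hamilton: A 2, B 6, C 9.
Adams: A 2, B 7, C 8.
C gets 9 under Hamilton and 8 under Adams.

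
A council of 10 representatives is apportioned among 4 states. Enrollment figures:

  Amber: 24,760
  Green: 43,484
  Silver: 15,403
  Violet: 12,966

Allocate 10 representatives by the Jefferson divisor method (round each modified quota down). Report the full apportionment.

Amber=3; Green=5; Silver=1; Violet=1

Standard divisor 96613/10 ≈ 9661.3; standard quotas: Amber 2.563, Green 4.501, Silver 1.594, Violet 1.342.
Rounding down gives 2, 4, 1, 1 = 8 seats, so the divisor must be adjusted.
With modified divisor 8000: modified quotas Amber 3.095, Green 5.436, Silver 1.925, Violet 1.621.
Rounding down: Amber 3, Green 5, Silver 1, Violet 1 (total 10).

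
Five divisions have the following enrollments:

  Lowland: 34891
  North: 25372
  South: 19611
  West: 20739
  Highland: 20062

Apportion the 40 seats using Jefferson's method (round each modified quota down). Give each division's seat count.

Lowland 12, North 8, South 6, West 7, Highland 7

Standard divisor 120675/40 ≈ 3016.875; standard quotas: Lowland 11.565, North 8.410, South 6.500, West 6.874, Highland 6.650.
Rounding down gives 11, 8, 6, 6, 6 = 37 seats, so the divisor must be adjusted.
With modified divisor 2840: modified quotas Lowland 12.286, North 8.934, South 6.905, West 7.302, Highland 7.064.
Rounding down: Lowland 12, North 8, South 6, West 7, Highland 7 (total 40).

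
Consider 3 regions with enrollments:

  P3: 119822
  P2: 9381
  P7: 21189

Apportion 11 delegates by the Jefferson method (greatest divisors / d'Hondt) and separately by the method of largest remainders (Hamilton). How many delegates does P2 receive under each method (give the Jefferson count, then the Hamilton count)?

0 and 1

Jefferson: P3 10, P2 0, P7 1.
Hamilton: P3 9, P2 1, P7 1.
P2 gets 0 under Jefferson and 1 under Hamilton.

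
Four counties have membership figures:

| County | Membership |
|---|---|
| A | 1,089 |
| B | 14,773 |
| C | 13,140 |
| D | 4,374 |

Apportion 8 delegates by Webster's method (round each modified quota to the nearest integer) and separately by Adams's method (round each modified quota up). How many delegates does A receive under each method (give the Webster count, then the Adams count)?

Webster: A 0, B 4, C 3, D 1.
Adams: A 1, B 3, C 3, D 1.
A gets 0 under Webster and 1 under Adams.

0 and 1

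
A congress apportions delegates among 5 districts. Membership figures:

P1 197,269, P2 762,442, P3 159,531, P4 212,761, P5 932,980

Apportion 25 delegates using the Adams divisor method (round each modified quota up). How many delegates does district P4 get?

Standard divisor 2264983/25 ≈ 90599.32; standard quotas: P1 2.177, P2 8.416, P3 1.761, P4 2.348, P5 10.298.
Rounding up gives 3, 9, 2, 3, 11 = 28 seats, so the divisor must be adjusted.
With modified divisor 101100: modified quotas P1 1.951, P2 7.541, P3 1.578, P4 2.104, P5 9.228.
Rounding up: P1 2, P2 8, P3 2, P4 3, P5 10 (total 25).
P4 receives 3.

3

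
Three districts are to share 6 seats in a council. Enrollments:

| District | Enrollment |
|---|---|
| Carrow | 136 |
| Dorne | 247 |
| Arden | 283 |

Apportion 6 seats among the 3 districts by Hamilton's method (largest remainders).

Carrow=1, Dorne=2, Arden=3

Total 666; standard divisor 666/6 = 111.
Standard quotas: Carrow 1.225, Dorne 2.225, Arden 2.550.
Lower quotas: Carrow 1, Dorne 2, Arden 2 (sum 5, leaving 1 seat).
Remainders in descending order: Arden 0.550, Carrow 0.225, Dorne 0.225.
The surplus seat goes to Arden.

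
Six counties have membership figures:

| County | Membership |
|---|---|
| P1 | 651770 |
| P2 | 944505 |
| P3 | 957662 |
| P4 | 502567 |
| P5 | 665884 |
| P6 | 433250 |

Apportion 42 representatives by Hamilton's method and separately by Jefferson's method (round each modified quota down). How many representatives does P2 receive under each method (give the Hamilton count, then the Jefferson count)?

9 and 10

Hamilton: P1 7, P2 9, P3 10, P4 5, P5 7, P6 4.
Jefferson: P1 6, P2 10, P3 10, P4 5, P5 7, P6 4.
P2 gets 9 under Hamilton and 10 under Jefferson.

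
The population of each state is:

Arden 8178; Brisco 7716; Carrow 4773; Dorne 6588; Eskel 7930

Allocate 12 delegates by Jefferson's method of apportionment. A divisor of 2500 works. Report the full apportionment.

With modified divisor 2500: modified quotas Arden 3.271, Brisco 3.086, Carrow 1.909, Dorne 2.635, Eskel 3.172.
Rounding down: Arden 3, Brisco 3, Carrow 1, Dorne 2, Eskel 3 (total 12).

Arden: 3, Brisco: 3, Carrow: 1, Dorne: 2, Eskel: 3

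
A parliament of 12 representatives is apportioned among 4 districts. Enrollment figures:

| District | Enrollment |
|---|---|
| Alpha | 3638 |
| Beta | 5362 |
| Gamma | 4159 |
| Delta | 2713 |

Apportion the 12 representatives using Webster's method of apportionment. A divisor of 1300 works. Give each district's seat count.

Alpha 3; Beta 4; Gamma 3; Delta 2

With modified divisor 1300: modified quotas Alpha 2.798, Beta 4.125, Gamma 3.199, Delta 2.087.
Rounding to the nearest integer: Alpha 3, Beta 4, Gamma 3, Delta 2 (total 12).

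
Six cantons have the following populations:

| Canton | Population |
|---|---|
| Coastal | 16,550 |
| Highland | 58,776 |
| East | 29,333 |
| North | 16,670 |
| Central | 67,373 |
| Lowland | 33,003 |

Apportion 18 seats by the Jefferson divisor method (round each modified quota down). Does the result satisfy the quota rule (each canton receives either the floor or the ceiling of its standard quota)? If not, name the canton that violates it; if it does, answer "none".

Standard quotas: Coastal 1.344, Highland 4.772, East 2.382, North 1.353, Central 5.470, Lowland 2.679.
Jefferson allocation: Coastal 1, Highland 5, East 2, North 1, Central 6, Lowland 3.
Every allocation lies between the lower and upper quota.

none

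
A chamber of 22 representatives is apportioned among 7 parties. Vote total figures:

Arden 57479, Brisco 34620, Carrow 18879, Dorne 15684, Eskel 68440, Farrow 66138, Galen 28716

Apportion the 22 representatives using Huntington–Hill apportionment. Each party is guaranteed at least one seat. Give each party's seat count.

Arden 4, Brisco 3, Carrow 2, Dorne 1, Eskel 5, Farrow 5, Galen 2

With divisor 13101: modified quotas Arden 4.387, Brisco 2.643, Carrow 1.441, Dorne 1.197, Eskel 5.224, Farrow 5.048, Galen 2.192.
Geometric-mean thresholds: Arden √(4·5)=4.472, Brisco √(2·3)=2.449, Carrow √(1·2)=1.414, Dorne √(1·2)=1.414, Eskel √(5·6)=5.477, Farrow √(5·6)=5.477, Galen √(2·3)=2.449.
Each quota rounded against its threshold gives Arden 4, Brisco 3, Carrow 2, Dorne 1, Eskel 5, Farrow 5, Galen 2 (total 22).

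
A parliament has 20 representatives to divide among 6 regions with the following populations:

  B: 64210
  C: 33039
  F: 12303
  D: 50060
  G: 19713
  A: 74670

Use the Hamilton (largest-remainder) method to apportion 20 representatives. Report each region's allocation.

The standard divisor is 253995/20 ≈ 12699.75.
Standard quotas: B 5.0560, C 2.6015, F 0.9688, D 3.9418, G 1.5522, A 5.8796.
Lower quotas: B 5, C 2, F 0, D 3, G 1, A 5 (sum 16, leaving 4 seats).
Remainders in descending order: F 0.9688, D 0.9418, A 0.8796, C 0.6015, G 0.5522, B 0.0560.
Largest remainders: F, D, A, C receive the extra seats.

B 5, C 3, F 1, D 4, G 1, A 6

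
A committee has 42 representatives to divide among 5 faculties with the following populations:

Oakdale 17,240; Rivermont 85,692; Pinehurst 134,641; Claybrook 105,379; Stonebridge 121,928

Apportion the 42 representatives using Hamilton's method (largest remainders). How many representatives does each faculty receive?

Oakdale=2; Rivermont=8; Pinehurst=12; Claybrook=9; Stonebridge=11

Total 464880; standard divisor 464880/42 ≈ 11068.571.
Standard quotas: Oakdale 1.5576, Rivermont 7.7419, Pinehurst 12.1643, Claybrook 9.5206, Stonebridge 11.0157.
Lower quotas: Oakdale 1, Rivermont 7, Pinehurst 12, Claybrook 9, Stonebridge 11 (sum 40, leaving 2 seats).
Remainders in descending order: Rivermont 0.7419, Oakdale 0.5576, Claybrook 0.5206, Pinehurst 0.1643, Stonebridge 0.0157.
Largest remainders: Rivermont, Oakdale receive the extra seats.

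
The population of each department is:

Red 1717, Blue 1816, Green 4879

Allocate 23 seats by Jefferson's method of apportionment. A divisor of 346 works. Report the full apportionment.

Red 4; Blue 5; Green 14

With modified divisor 346: modified quotas Red 4.962, Blue 5.249, Green 14.101.
Rounding down: Red 4, Blue 5, Green 14 (total 23).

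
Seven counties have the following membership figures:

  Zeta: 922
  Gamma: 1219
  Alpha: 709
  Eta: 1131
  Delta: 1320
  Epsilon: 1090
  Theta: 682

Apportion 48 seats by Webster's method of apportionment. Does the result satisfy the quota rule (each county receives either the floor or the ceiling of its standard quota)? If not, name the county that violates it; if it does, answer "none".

none

Standard quotas: Zeta 6.257, Gamma 8.273, Alpha 4.812, Eta 7.675, Delta 8.958, Epsilon 7.397, Theta 4.628.
Webster allocation: Zeta 6, Gamma 8, Alpha 5, Eta 8, Delta 9, Epsilon 7, Theta 5.
Every allocation lies between the lower and upper quota.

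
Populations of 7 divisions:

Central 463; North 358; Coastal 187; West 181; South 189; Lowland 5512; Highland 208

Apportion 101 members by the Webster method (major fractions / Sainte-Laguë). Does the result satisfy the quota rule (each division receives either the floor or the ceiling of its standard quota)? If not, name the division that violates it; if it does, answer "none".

Standard quotas: Central 6.588, North 5.094, Coastal 2.661, West 2.576, South 2.689, Lowland 78.432, Highland 2.960.
Webster allocation: Central 7, North 5, Coastal 3, West 3, South 3, Lowland 77, Highland 3.
Lowland has quota 78.432 (lower 78, upper 79) but receives 77 — outside the quota interval.

Lowland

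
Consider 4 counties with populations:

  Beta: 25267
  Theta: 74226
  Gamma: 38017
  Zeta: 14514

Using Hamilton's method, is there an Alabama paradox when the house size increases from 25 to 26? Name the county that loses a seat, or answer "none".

At 25 seats: Beta 4, Theta 12, Gamma 6, Zeta 3.
At 26 seats: Beta 4, Theta 13, Gamma 7, Zeta 2.
Zeta drops from 3 to 2.

Zeta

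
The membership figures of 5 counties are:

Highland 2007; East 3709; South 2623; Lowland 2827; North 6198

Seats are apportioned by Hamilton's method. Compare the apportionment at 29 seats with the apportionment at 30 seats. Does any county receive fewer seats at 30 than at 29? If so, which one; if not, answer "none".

At 29 seats: Highland 3, East 6, South 5, Lowland 5, North 10.
At 30 seats: Highland 3, East 6, South 5, Lowland 5, North 11.
No county's allocation decreased.

none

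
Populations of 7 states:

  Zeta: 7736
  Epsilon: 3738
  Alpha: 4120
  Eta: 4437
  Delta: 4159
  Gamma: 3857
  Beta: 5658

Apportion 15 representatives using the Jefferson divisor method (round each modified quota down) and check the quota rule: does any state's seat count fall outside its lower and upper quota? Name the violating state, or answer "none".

Standard quotas: Zeta 3.443, Epsilon 1.664, Alpha 1.834, Eta 1.975, Delta 1.851, Gamma 1.717, Beta 2.518.
Jefferson allocation: Zeta 4, Epsilon 1, Alpha 2, Eta 2, Delta 2, Gamma 2, Beta 2.
Every allocation lies between the lower and upper quota.

none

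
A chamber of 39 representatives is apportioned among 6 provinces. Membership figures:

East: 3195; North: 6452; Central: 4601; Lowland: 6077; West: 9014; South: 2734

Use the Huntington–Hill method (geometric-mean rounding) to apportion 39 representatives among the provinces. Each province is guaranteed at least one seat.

East=4, North=8, Central=6, Lowland=7, West=11, South=3

With divisor 826: modified quotas East 3.868, North 7.811, Central 5.570, Lowland 7.357, West 10.913, South 3.310.
Geometric-mean thresholds: East √(3·4)=3.464, North √(7·8)=7.483, Central √(5·6)=5.477, Lowland √(7·8)=7.483, West √(10·11)=10.488, South √(3·4)=3.464.
Each quota rounded against its threshold gives East 4, North 8, Central 6, Lowland 7, West 11, South 3 (total 39).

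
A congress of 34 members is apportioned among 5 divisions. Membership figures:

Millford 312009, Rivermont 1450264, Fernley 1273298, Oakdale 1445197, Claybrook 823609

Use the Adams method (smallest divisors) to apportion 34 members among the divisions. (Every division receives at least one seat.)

Millford=2; Rivermont=9; Fernley=8; Oakdale=9; Claybrook=6

Standard divisor 5304377/34 ≈ 156011.088; standard quotas: Millford 2.000, Rivermont 9.296, Fernley 8.162, Oakdale 9.263, Claybrook 5.279.
Rounding up gives 2, 10, 9, 10, 6 = 37 seats, so the divisor must be adjusted.
With modified divisor 162900: modified quotas Millford 1.915, Rivermont 8.903, Fernley 7.816, Oakdale 8.872, Claybrook 5.056.
Rounding up: Millford 2, Rivermont 9, Fernley 8, Oakdale 9, Claybrook 6 (total 34).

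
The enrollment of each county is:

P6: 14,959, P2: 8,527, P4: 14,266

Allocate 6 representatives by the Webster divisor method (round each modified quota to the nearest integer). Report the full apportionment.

Standard divisor 37752/6 ≈ 6292; standard quotas: P6 2.377, P2 1.355, P4 2.267.
Rounding to the nearest integer gives 2, 1, 2 = 5 seats, so the divisor must be adjusted.
With modified divisor 5800: modified quotas P6 2.579, P2 1.470, P4 2.460.
Rounding to the nearest integer: P6 3, P2 1, P4 2 (total 6).

P6=3, P2=1, P4=2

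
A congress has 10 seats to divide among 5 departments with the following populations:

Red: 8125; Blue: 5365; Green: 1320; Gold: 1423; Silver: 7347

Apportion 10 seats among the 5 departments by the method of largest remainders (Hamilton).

Red: 3, Blue: 2, Green: 1, Gold: 1, Silver: 3

Standard divisor: 23580 ÷ 10 = 2358.
Standard quotas: Red 3.4457, Blue 2.2752, Green 0.5598, Gold 0.6035, Silver 3.1158.
Lower quotas: Red 3, Blue 2, Green 0, Gold 0, Silver 3 (sum 8, leaving 2 seats).
Remainders in descending order: Gold 0.6035, Green 0.5598, Red 0.4457, Blue 0.2752, Silver 0.1158.
Largest remainders: Gold, Green receive the extra seats.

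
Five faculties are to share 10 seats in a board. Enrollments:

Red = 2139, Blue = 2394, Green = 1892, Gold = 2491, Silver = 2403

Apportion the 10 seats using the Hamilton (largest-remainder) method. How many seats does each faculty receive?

Standard divisor: 11319 ÷ 10 ≈ 1131.9.
Standard quotas: Red 1.890, Blue 2.115, Green 1.672, Gold 2.201, Silver 2.123.
Lower quotas: Red 1, Blue 2, Green 1, Gold 2, Silver 2 (sum 8, leaving 2 seats).
Remainders in descending order: Red 0.890, Green 0.672, Gold 0.201, Silver 0.123, Blue 0.115.
The surplus seats go to Red, Green.

Red=2, Blue=2, Green=2, Gold=2, Silver=2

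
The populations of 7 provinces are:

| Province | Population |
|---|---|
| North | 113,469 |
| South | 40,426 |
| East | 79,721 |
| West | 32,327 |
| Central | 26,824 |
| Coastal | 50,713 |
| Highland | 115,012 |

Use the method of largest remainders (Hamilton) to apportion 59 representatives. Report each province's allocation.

North 15, South 5, East 10, West 4, Central 3, Coastal 7, Highland 15

Total 458492; standard divisor 458492/59 ≈ 7771.051.
Standard quotas: North 14.6015, South 5.2021, East 10.2587, West 4.1599, Central 3.4518, Coastal 6.5259, Highland 14.8001.
Lower quotas: North 14, South 5, East 10, West 4, Central 3, Coastal 6, Highland 14 (sum 56, leaving 3 seats).
Remainders in descending order: Highland 0.8001, North 0.6015, Coastal 0.5259, Central 0.4518, East 0.2587, South 0.2021, West 0.1599.
Largest remainders: Highland, North, Coastal receive the extra seats.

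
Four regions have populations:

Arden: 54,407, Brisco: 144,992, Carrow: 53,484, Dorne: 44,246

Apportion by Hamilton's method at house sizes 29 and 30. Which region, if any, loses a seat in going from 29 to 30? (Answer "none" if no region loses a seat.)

At 29 seats: Arden 5, Brisco 14, Carrow 5, Dorne 5.
At 30 seats: Arden 6, Brisco 15, Carrow 5, Dorne 4.
Dorne drops from 5 to 4.

Dorne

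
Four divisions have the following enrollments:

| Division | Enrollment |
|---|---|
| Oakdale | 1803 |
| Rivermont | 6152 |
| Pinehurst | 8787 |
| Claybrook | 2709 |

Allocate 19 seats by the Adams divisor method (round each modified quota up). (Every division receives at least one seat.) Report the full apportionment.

Oakdale 2, Rivermont 6, Pinehurst 8, Claybrook 3

Standard divisor 19451/19 ≈ 1023.737; standard quotas: Oakdale 1.761, Rivermont 6.009, Pinehurst 8.583, Claybrook 2.646.
Rounding up gives 2, 7, 9, 3 = 21 seats, so the divisor must be adjusted.
With modified divisor 1200: modified quotas Oakdale 1.502, Rivermont 5.127, Pinehurst 7.322, Claybrook 2.257.
Rounding up: Oakdale 2, Rivermont 6, Pinehurst 8, Claybrook 3 (total 19).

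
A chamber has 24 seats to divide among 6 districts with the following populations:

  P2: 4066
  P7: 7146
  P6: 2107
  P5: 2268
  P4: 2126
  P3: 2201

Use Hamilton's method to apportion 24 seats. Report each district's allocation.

P2 5, P7 9, P6 2, P5 3, P4 2, P3 3

Standard divisor: 19914 ÷ 24 ≈ 829.75.
Standard quotas: P2 4.9003, P7 8.6122, P6 2.5393, P5 2.7334, P4 2.5622, P3 2.6526.
Lower quotas: P2 4, P7 8, P6 2, P5 2, P4 2, P3 2 (sum 20, leaving 4 seats).
Remainders in descending order: P2 0.9003, P5 0.7334, P3 0.6526, P7 0.6122, P4 0.5622, P6 0.5393.
The surplus seats go to P2, P5, P3, P7.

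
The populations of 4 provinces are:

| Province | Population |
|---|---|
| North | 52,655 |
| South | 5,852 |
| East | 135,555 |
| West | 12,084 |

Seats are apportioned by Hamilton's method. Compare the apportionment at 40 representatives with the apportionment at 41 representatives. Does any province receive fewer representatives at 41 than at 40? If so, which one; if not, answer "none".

At 40 seats: North 10, South 1, East 26, West 3.
At 41 seats: North 11, South 1, East 27, West 2.
West drops from 3 to 2.

West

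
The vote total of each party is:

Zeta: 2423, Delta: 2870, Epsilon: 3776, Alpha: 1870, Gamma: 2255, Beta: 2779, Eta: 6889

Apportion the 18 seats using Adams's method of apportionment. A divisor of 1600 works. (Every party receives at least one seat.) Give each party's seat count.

Zeta: 2; Delta: 2; Epsilon: 3; Alpha: 2; Gamma: 2; Beta: 2; Eta: 5

With modified divisor 1600: modified quotas Zeta 1.514, Delta 1.794, Epsilon 2.360, Alpha 1.169, Gamma 1.409, Beta 1.737, Eta 4.306.
Rounding up: Zeta 2, Delta 2, Epsilon 3, Alpha 2, Gamma 2, Beta 2, Eta 5 (total 18).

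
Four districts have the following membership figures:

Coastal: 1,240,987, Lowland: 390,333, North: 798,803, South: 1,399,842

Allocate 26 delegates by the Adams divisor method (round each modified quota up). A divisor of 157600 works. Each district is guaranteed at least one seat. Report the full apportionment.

With modified divisor 157600: modified quotas Coastal 7.874, Lowland 2.477, North 5.069, South 8.882.
Rounding up: Coastal 8, Lowland 3, North 6, South 9 (total 26).

Coastal 8; Lowland 3; North 6; South 9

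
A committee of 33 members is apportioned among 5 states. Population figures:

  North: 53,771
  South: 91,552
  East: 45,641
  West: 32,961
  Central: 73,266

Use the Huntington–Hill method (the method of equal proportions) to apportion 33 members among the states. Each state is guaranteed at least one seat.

North: 6, South: 10, East: 5, West: 4, Central: 8

With divisor 9122: modified quotas North 5.895, South 10.036, East 5.003, West 3.613, Central 8.032.
Geometric-mean thresholds: North √(5·6)=5.477, South √(10·11)=10.488, East √(5·6)=5.477, West √(3·4)=3.464, Central √(8·9)=8.485.
Each quota rounded against its threshold gives North 6, South 10, East 5, West 4, Central 8 (total 33).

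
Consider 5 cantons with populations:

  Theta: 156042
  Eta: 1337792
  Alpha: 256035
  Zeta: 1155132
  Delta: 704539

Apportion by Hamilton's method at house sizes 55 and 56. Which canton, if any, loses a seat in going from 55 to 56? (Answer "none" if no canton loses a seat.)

none

At 55 seats: Theta 2, Eta 20, Alpha 4, Zeta 18, Delta 11.
At 56 seats: Theta 2, Eta 21, Alpha 4, Zeta 18, Delta 11.
No canton's allocation decreased.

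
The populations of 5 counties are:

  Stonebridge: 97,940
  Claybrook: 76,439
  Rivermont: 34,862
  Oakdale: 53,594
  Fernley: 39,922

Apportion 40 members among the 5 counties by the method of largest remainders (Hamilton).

Total 302757; standard divisor 302757/40 ≈ 7568.925.
Standard quotas: Stonebridge 12.9398, Claybrook 10.0991, Rivermont 4.6059, Oakdale 7.0808, Fernley 5.2745.
Lower quotas: Stonebridge 12, Claybrook 10, Rivermont 4, Oakdale 7, Fernley 5 (sum 38, leaving 2 seats).
Remainders in descending order: Stonebridge 0.9398, Rivermont 0.6059, Fernley 0.2745, Claybrook 0.0991, Oakdale 0.0808.
The surplus seats go to Stonebridge, Rivermont.

Stonebridge: 13, Claybrook: 10, Rivermont: 5, Oakdale: 7, Fernley: 5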